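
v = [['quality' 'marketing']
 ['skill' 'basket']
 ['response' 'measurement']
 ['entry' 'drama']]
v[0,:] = ['quality', 'marketing']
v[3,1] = 'drama'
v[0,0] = 'quality'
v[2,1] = 'measurement'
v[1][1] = 'basket'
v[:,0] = ['quality', 'skill', 'response', 'entry']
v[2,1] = 'measurement'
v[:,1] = ['marketing', 'basket', 'measurement', 'drama']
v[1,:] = ['skill', 'basket']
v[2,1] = 'measurement'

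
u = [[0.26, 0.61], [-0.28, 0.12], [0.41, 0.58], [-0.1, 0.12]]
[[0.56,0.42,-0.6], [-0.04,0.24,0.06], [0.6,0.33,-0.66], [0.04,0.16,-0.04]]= u @ [[0.45, -0.48, -0.54], [0.72, 0.9, -0.76]]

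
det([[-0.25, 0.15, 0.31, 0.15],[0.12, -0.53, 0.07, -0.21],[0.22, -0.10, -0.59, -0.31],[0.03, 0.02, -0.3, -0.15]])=-0.000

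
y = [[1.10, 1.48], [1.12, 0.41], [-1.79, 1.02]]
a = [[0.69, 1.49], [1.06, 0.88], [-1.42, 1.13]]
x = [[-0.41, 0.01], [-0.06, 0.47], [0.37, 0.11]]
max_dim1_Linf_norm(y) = 1.79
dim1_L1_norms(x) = [0.42, 0.53, 0.48]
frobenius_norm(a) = 2.81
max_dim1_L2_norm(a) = 1.81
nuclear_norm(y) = 4.22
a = x + y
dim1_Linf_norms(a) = [1.49, 1.06, 1.42]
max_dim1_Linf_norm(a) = 1.49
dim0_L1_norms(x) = [0.84, 0.59]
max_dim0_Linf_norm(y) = 1.79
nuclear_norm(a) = 3.96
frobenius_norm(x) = 0.74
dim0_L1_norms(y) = [4.01, 2.91]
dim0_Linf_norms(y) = [1.79, 1.48]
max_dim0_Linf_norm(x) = 0.47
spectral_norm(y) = 2.39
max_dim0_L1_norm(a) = 3.5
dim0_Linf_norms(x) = [0.41, 0.47]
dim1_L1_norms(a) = [2.18, 1.94, 2.55]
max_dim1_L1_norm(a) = 2.55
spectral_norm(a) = 2.10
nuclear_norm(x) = 1.04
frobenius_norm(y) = 3.01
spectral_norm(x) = 0.56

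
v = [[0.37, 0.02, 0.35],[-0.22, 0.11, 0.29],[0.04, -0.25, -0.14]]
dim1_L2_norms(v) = [0.51, 0.38, 0.29]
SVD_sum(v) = [[0.23, 0.12, 0.40], [0.08, 0.04, 0.14], [-0.08, -0.04, -0.14]] + [[0.15, -0.08, -0.06],  [-0.27, 0.15, 0.11],  [0.16, -0.09, -0.06]] + [[-0.00, -0.01, 0.01], [-0.03, -0.08, 0.04], [-0.04, -0.12, 0.06]]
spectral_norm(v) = 0.53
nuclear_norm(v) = 1.12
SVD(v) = [[-0.9, 0.43, 0.09], [-0.32, -0.78, 0.54], [0.30, 0.46, 0.84]] @ diag([0.5299854359172005, 0.42139005703326693, 0.17217972455883096]) @ [[-0.47, -0.24, -0.85], [0.83, -0.45, -0.33], [-0.30, -0.86, 0.42]]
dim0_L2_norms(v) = [0.43, 0.27, 0.48]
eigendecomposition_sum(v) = [[(0.36+0j),-0.10+0.00j,0.17-0.00j], [(-0.16-0j),(0.04-0j),-0.07+0.00j], [0.09+0.00j,-0.03+0.00j,0.04-0.00j]] + [[0.00+0.03j, 0.06+0.05j, 0.09-0.04j], [-0.03+0.05j, (0.03+0.14j), (0.18+0.06j)], [(-0.03-0.04j), (-0.11-0.01j), -0.09+0.12j]] + [[0.00-0.03j,0.06-0.05j,0.09+0.04j], [-0.03-0.05j,0.03-0.14j,0.18-0.06j], [(-0.03+0.04j),-0.11+0.01j,-0.09-0.12j]]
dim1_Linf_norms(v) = [0.37, 0.29, 0.25]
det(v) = 0.04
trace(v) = 0.34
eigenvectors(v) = [[0.89+0.00j,(-0.29+0.25j),(-0.29-0.25j)],[-0.39+0.00j,(-0.73+0j),(-0.73-0j)],[0.22+0.00j,0.19-0.54j,0.19+0.54j]]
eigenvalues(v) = [(0.45+0j), (-0.05+0.29j), (-0.05-0.29j)]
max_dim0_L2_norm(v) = 0.48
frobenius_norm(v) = 0.70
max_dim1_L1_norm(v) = 0.74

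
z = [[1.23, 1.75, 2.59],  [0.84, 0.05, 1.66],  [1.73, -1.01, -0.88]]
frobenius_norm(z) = 4.42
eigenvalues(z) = [(2.92+0j), (-1.26+0.66j), (-1.26-0.66j)]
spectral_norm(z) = 3.79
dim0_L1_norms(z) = [3.8, 2.81, 5.13]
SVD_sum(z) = [[1.01, 1.54, 2.79], [0.5, 0.76, 1.39], [-0.20, -0.31, -0.57]] + [[0.13,-0.06,-0.02], [0.51,-0.22,-0.06], [1.89,-0.81,-0.24]] + [[0.09, 0.27, -0.18], [-0.17, -0.50, 0.33], [0.04, 0.11, -0.08]]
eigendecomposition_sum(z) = [[2.05-0.00j, (0.66+0j), (1.69+0j)], [(0.99-0j), (0.32+0j), (0.81+0j)], [0.67-0.00j, 0.22+0.00j, 0.55+0.00j]] + [[(-0.41-0.33j), 0.55+0.70j, (0.45-0.02j)], [-0.07-0.66j, -0.13+1.11j, 0.42+0.38j], [0.53+0.66j, (-0.61-1.29j), (-0.72-0.12j)]] + [[-0.41+0.33j, 0.55-0.70j, 0.45+0.02j], [(-0.07+0.66j), -0.13-1.11j, (0.42-0.38j)], [0.53-0.66j, (-0.61+1.29j), -0.72+0.12j]]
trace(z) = 0.40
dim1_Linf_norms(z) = [2.59, 1.66, 1.73]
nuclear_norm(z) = 6.67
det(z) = 5.91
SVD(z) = [[-0.88, 0.07, -0.47],[-0.44, 0.26, 0.86],[0.18, 0.96, -0.2]] @ diag([3.7910856695815824, 2.15386417349967, 0.7232831865927382]) @ [[-0.30, -0.46, -0.84], [0.91, -0.39, -0.11], [-0.27, -0.80, 0.54]]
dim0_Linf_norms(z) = [1.73, 1.75, 2.59]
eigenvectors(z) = [[(-0.86+0j), (-0.43+0.1j), (-0.43-0.1j)], [(-0.42+0j), -0.47-0.30j, (-0.47+0.3j)], [-0.28+0.00j, (0.71+0j), 0.71-0.00j]]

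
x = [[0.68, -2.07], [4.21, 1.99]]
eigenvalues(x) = [(1.34+2.88j), (1.34-2.88j)]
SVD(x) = [[0.07, -1.0],[-1.00, -0.07]] @ diag([4.666573546293608, 2.1574501934071857]) @ [[-0.89, -0.46], [-0.46, 0.89]]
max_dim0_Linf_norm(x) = 4.21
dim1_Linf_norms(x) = [2.07, 4.21]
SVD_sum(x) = [[-0.31,-0.16], [4.14,2.13]] + [[0.99,-1.91], [0.07,-0.14]]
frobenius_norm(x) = 5.14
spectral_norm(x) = 4.67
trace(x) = 2.67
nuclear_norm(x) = 6.82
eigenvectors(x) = [[0.13-0.56j, 0.13+0.56j], [-0.82+0.00j, -0.82-0.00j]]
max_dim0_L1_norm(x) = 4.89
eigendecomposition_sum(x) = [[(0.34+1.59j), (-1.03+0.48j)], [(2.1-0.98j), 1.00+1.29j]] + [[0.34-1.59j, -1.03-0.48j], [(2.1+0.98j), 1.00-1.29j]]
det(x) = 10.07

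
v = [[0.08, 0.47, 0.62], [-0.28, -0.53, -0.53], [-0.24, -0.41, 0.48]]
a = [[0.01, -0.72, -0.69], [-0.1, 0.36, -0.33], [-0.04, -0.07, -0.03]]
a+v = [[0.09, -0.25, -0.07], [-0.38, -0.17, -0.86], [-0.28, -0.48, 0.45]]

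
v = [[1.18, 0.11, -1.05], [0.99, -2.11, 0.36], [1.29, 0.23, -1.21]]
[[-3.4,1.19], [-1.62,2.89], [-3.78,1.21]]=v @ [[0.84, 2.75], [1.91, 0.26], [4.38, 1.98]]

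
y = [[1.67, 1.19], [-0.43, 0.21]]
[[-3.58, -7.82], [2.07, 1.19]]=y@ [[-3.73, -3.54], [2.23, -1.60]]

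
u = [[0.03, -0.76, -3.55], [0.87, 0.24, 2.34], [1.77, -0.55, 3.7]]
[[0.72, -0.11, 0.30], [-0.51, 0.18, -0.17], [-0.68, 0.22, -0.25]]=u@ [[-0.08, 0.17, 0.02],[-0.16, 0.15, -0.02],[-0.17, -0.00, -0.08]]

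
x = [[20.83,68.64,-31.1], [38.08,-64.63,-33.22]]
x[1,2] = -33.22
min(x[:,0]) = 20.83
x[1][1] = -64.63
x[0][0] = 20.83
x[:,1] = [68.64, -64.63]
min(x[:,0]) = 20.83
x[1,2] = -33.22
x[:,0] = [20.83, 38.08]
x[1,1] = -64.63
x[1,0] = 38.08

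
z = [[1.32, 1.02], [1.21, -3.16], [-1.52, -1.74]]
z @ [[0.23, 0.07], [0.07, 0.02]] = [[0.38, 0.11], [0.06, 0.02], [-0.47, -0.14]]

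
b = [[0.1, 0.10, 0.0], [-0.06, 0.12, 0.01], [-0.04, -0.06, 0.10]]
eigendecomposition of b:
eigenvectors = [[-0.65+0.00j,(-0.65-0j),0.16+0.00j], [(-0.08-0.53j),-0.08+0.53j,(-0.01+0j)], [(0.44-0.31j),(0.44+0.31j),(0.99+0j)]]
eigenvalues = [(0.11+0.08j), (0.11-0.08j), (0.09+0j)]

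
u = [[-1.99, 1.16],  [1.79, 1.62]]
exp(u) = [[0.99, 2.08], [3.21, 7.46]]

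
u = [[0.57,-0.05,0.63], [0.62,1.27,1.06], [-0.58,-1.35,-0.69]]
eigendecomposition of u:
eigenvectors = [[-0.05-0.47j, -0.05+0.47j, (-0.89+0j)], [(-0.53-0.25j), (-0.53+0.25j), (0.06+0j)], [0.66+0.00j, 0.66-0.00j, (0.46+0j)]]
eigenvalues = [(0.45+0.92j), (0.45-0.92j), (0.25+0j)]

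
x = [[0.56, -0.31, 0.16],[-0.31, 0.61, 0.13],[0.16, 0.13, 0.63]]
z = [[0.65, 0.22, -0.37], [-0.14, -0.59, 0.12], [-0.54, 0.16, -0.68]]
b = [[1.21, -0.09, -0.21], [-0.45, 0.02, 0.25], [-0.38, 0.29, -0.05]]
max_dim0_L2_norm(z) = 0.86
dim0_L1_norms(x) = [1.03, 1.05, 0.92]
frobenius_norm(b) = 1.42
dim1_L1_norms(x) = [1.03, 1.05, 0.92]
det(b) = -0.05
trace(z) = -0.62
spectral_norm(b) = 1.38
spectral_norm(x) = 0.90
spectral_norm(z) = 0.90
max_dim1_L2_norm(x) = 0.7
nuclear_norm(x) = 1.80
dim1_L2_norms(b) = [1.23, 0.52, 0.48]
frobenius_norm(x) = 1.17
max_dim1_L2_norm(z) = 0.88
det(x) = 0.12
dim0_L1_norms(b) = [2.04, 0.4, 0.51]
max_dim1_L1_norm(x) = 1.05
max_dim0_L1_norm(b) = 2.04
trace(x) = 1.80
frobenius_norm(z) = 1.33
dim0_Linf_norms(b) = [1.21, 0.29, 0.25]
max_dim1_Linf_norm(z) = 0.68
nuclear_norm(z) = 2.21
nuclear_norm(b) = 1.81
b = x + z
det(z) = 0.34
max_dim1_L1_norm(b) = 1.51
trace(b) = 1.18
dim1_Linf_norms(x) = [0.56, 0.61, 0.63]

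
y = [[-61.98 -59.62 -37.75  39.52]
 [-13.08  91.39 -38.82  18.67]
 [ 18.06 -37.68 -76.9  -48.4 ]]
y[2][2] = -76.9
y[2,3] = -48.4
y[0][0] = -61.98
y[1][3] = 18.67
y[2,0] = 18.06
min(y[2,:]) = -76.9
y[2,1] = -37.68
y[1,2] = -38.82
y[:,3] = [39.52, 18.67, -48.4]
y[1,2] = -38.82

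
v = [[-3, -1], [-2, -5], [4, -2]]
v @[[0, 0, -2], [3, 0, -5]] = [[-3, 0, 11], [-15, 0, 29], [-6, 0, 2]]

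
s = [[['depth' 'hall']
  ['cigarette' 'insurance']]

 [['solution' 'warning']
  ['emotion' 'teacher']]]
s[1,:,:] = [['solution', 'warning'], ['emotion', 'teacher']]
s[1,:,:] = [['solution', 'warning'], ['emotion', 'teacher']]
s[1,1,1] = 'teacher'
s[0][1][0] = 'cigarette'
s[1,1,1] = 'teacher'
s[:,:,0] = [['depth', 'cigarette'], ['solution', 'emotion']]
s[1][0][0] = 'solution'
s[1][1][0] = 'emotion'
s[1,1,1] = 'teacher'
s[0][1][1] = 'insurance'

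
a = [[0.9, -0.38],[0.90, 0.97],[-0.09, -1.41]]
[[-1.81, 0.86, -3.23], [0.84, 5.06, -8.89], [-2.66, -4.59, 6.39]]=a @[[-1.18, 2.27, -5.36],[1.96, 3.11, -4.19]]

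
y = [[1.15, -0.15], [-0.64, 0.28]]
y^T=[[1.15, -0.64], [-0.15, 0.28]]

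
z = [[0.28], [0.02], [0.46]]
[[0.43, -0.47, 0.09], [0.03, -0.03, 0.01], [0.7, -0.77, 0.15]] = z @ [[1.53, -1.67, 0.32]]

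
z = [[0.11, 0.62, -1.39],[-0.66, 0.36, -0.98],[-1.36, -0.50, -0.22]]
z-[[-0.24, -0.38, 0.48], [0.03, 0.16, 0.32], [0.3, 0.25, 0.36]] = [[0.35, 1.00, -1.87], [-0.69, 0.2, -1.3], [-1.66, -0.75, -0.58]]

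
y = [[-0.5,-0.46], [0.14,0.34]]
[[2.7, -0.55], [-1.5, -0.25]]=y @ [[-2.18, 2.87], [-3.5, -1.93]]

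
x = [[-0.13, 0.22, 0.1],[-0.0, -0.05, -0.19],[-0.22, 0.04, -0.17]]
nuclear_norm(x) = 0.68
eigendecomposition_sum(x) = [[(-0.07+0.08j), (0.1-0j), (0.06+0.1j)], [-0.01-0.08j, -0.04+0.06j, (-0.09-0.02j)], [-0.10-0.05j, (0.03+0.1j), -0.09+0.09j]] + [[(-0.07-0.08j), (0.1+0j), 0.06-0.10j], [(-0.01+0.08j), -0.04-0.06j, (-0.09+0.02j)], [-0.10+0.05j, 0.03-0.10j, (-0.09-0.09j)]] + [[(0.02+0j), 0.03-0.00j, (-0.02+0j)], [0.02+0.00j, (0.03-0j), -0.02+0.00j], [(-0.01-0j), (-0.02+0j), 0.01-0.00j]]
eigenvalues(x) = [(-0.21+0.22j), (-0.21-0.22j), (0.06+0j)]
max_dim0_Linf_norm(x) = 0.22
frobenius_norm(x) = 0.44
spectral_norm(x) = 0.31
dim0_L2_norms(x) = [0.26, 0.23, 0.27]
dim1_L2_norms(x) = [0.27, 0.2, 0.28]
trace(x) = -0.35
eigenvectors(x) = [[(-0.16+0.59j), (-0.16-0.59j), (-0.58+0j)], [-0.26-0.37j, (-0.26+0.37j), (-0.7+0j)], [(-0.65+0j), (-0.65-0j), 0.42+0.00j]]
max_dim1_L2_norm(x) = 0.28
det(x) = 0.01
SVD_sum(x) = [[-0.14, 0.08, -0.06],[-0.03, 0.02, -0.01],[-0.21, 0.12, -0.09]] + [[-0.01, 0.12, 0.17],  [0.0, -0.10, -0.15],  [0.0, -0.06, -0.09]] + [[0.02, 0.02, -0.01], [0.03, 0.03, -0.02], [-0.02, -0.02, 0.01]]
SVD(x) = [[-0.56, -0.69, 0.45],[-0.13, 0.62, 0.78],[-0.82, 0.37, -0.44]] @ diag([0.3128327222261565, 0.30146991256320277, 0.06365202057835491]) @ [[0.81, -0.48, 0.35],  [0.03, -0.56, -0.83],  [0.59, 0.68, -0.44]]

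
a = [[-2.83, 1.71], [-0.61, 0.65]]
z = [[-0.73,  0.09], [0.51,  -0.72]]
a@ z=[[2.94, -1.49], [0.78, -0.52]]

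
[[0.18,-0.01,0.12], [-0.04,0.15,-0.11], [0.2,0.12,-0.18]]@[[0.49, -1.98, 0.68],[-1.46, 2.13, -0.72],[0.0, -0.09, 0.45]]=[[0.10, -0.39, 0.18], [-0.24, 0.41, -0.18], [-0.08, -0.12, -0.03]]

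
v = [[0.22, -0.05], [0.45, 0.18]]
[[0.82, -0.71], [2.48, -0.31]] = v @ [[4.37, -2.31], [2.83, 4.04]]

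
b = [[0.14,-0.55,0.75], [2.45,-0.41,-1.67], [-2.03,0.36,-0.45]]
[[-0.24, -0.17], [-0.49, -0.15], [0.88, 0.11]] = b@ [[-0.38, 0.00], [-0.02, 0.33], [-0.26, 0.01]]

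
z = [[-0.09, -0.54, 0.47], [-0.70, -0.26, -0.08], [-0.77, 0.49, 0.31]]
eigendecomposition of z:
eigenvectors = [[(-0.04+0.44j), (-0.04-0.44j), (-0.59+0j)], [-0.17-0.33j, (-0.17+0.33j), (-0.8+0j)], [-0.82+0.00j, (-0.82-0j), -0.06+0.00j]]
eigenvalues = [(0.37+0.62j), (0.37-0.62j), (-0.78+0j)]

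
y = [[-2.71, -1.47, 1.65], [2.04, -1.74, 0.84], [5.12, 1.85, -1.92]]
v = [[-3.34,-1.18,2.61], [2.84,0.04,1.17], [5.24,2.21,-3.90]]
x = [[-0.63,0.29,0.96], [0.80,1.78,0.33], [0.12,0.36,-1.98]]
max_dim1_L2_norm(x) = 2.02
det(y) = 4.00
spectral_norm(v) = 8.33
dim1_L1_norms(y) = [5.83, 4.62, 8.89]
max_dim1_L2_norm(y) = 5.77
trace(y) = -6.37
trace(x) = -0.83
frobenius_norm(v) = 8.74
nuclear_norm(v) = 11.18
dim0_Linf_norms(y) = [5.12, 1.85, 1.92]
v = x + y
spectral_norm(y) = 6.78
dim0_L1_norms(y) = [9.87, 5.06, 4.41]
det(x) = 2.84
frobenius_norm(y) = 7.31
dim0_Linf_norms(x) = [0.8, 1.78, 1.98]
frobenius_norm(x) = 3.06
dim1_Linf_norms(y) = [2.71, 2.04, 5.12]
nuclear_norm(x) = 4.87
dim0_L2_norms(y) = [6.14, 2.93, 2.67]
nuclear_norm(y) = 9.72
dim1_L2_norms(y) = [3.5, 2.81, 5.77]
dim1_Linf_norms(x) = [0.96, 1.78, 1.98]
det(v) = 4.69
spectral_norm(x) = 2.24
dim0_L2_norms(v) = [6.83, 2.51, 4.84]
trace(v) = -7.20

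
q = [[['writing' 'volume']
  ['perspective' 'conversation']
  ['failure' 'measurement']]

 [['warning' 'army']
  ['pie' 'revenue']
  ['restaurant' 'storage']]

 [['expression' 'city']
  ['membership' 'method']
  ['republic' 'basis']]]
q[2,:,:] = [['expression', 'city'], ['membership', 'method'], ['republic', 'basis']]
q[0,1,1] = 'conversation'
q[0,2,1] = 'measurement'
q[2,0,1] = 'city'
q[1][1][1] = 'revenue'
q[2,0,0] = 'expression'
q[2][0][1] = 'city'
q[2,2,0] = 'republic'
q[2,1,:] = ['membership', 'method']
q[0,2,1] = 'measurement'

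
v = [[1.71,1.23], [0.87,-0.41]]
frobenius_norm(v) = 2.32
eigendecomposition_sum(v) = [[1.83, 0.88], [0.63, 0.3]] + [[-0.12, 0.35],[0.24, -0.71]]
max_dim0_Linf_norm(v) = 1.71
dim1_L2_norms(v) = [2.11, 0.96]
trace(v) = 1.30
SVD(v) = [[-0.97,  -0.25], [-0.25,  0.97]] @ diag([2.1664748134510776, 0.8175493151376977]) @ [[-0.87, -0.5], [0.5, -0.87]]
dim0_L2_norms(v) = [1.92, 1.3]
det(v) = -1.77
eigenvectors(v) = [[0.95, -0.44], [0.32, 0.90]]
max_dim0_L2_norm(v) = 1.92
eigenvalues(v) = [2.13, -0.83]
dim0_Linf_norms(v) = [1.71, 1.23]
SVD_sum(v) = [[1.81, 1.05],  [0.47, 0.27]] + [[-0.1, 0.18], [0.40, -0.68]]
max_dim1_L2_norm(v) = 2.11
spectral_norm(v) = 2.17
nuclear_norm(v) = 2.98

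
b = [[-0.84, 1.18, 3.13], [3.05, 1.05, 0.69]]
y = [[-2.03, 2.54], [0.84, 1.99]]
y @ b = [[9.45, 0.27, -4.6], [5.36, 3.08, 4.0]]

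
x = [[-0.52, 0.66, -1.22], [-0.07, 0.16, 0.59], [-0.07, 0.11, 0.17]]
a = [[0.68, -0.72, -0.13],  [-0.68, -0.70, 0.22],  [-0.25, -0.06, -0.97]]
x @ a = [[-0.50, -0.01, 1.4], [-0.30, -0.10, -0.53], [-0.16, -0.04, -0.13]]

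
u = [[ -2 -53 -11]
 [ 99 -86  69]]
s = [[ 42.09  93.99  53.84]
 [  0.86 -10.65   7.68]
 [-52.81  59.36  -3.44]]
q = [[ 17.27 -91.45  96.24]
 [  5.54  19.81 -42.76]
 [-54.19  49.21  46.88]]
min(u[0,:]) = -53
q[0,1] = -91.45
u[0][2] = -11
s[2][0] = -52.81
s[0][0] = 42.09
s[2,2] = -3.44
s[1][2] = 7.68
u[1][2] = 69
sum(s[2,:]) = 3.109999999999997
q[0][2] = 96.24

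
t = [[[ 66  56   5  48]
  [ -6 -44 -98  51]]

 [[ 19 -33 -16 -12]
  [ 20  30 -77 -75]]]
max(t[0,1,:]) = 51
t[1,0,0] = 19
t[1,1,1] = 30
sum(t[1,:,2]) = -93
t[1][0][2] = -16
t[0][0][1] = 56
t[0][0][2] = 5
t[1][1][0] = 20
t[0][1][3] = 51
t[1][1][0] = 20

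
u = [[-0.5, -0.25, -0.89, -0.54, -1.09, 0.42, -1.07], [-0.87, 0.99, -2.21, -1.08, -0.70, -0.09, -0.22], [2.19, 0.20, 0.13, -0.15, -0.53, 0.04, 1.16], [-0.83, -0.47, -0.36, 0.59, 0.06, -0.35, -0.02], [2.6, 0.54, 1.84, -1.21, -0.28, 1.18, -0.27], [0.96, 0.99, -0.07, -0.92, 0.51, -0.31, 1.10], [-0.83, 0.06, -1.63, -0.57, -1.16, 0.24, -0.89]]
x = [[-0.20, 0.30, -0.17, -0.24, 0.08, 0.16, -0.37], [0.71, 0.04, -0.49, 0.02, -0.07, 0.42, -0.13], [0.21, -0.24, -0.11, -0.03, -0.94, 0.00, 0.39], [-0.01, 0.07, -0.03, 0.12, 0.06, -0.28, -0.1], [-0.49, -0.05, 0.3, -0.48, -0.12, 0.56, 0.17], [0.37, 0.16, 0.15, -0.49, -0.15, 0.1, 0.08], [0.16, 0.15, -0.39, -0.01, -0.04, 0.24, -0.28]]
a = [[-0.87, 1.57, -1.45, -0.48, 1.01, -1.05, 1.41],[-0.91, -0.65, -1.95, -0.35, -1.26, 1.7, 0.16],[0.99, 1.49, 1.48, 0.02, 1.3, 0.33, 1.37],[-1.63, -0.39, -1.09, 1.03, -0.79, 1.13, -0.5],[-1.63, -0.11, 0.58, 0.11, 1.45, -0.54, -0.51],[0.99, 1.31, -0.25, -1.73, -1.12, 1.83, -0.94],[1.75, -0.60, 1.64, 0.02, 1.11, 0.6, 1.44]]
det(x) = -0.00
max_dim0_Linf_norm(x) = 0.94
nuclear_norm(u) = 12.42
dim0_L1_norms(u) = [8.78, 3.5, 7.13, 5.06, 4.33, 2.63, 4.73]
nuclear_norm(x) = 4.39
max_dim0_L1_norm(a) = 8.77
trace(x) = -0.45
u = x @ a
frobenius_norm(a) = 7.89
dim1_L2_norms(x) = [0.62, 0.97, 1.07, 0.34, 0.96, 0.68, 0.58]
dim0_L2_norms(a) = [3.45, 2.71, 3.52, 2.1, 3.08, 3.06, 2.71]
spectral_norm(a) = 5.13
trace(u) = -0.27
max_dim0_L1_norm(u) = 8.78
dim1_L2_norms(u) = [1.98, 2.89, 2.55, 1.23, 3.67, 2.08, 2.42]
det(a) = 50.12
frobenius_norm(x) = 2.08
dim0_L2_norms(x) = [1.0, 0.45, 0.74, 0.74, 0.97, 0.81, 0.66]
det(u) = 0.00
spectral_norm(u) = 4.99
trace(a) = 5.71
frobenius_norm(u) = 6.63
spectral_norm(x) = 1.22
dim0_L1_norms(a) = [8.77, 6.12, 8.44, 3.74, 8.04, 7.18, 6.33]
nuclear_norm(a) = 17.78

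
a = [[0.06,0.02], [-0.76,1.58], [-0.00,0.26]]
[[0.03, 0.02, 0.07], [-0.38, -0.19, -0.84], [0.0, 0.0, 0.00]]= a @ [[0.5, 0.25, 1.10], [-0.00, -0.00, -0.0]]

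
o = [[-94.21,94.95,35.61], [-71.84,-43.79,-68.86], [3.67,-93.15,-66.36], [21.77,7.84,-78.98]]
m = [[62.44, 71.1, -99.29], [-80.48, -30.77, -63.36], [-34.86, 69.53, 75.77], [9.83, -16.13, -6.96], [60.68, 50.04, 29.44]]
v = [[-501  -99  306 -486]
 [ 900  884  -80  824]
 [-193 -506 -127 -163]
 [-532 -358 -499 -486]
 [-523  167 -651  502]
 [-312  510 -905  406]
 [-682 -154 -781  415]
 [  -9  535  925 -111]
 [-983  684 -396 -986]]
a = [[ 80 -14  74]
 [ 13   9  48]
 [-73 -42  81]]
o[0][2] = 35.61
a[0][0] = 80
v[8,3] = -986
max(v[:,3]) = 824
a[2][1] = -42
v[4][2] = -651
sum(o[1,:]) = -184.49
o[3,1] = 7.84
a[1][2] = 48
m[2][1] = 69.53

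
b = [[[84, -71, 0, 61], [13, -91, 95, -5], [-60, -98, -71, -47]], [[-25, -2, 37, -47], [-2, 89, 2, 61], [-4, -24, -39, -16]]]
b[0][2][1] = -98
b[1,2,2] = -39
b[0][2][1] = -98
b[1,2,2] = -39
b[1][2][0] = -4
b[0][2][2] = -71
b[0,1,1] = -91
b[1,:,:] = [[-25, -2, 37, -47], [-2, 89, 2, 61], [-4, -24, -39, -16]]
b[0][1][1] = -91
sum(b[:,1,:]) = 162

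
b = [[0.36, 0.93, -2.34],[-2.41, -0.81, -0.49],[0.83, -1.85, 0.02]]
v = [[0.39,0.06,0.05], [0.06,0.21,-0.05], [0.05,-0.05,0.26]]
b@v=[[0.08,0.33,-0.64], [-1.01,-0.29,-0.21], [0.21,-0.34,0.14]]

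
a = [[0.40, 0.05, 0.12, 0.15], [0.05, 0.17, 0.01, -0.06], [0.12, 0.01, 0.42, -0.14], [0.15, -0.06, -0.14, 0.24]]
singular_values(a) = [0.54, 0.47, 0.19, 0.03]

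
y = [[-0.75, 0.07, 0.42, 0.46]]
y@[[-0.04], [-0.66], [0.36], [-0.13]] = [[0.08]]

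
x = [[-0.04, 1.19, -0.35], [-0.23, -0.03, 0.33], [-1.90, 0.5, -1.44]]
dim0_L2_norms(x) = [1.91, 1.29, 1.52]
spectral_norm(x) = 2.50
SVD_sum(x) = [[-0.45,0.19,-0.36], [0.03,-0.01,0.02], [-1.79,0.75,-1.44]] + [[0.43, 0.99, -0.02], [-0.05, -0.12, 0.0], [-0.11, -0.25, 0.01]] + [[-0.02,0.01,0.03], [-0.21,0.10,0.31], [0.00,-0.0,-0.0]]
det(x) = -1.08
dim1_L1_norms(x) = [1.58, 0.59, 3.84]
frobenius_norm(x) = 2.76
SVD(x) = [[-0.24, 0.96, -0.11], [0.01, -0.11, -0.99], [-0.97, -0.24, 0.01]] @ diag([2.4958627946934087, 1.1224392190833807, 0.38379566116450586]) @ [[0.74, -0.31, 0.6],[0.40, 0.92, -0.02],[0.54, -0.25, -0.80]]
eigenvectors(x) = [[(-0.25+0j), 0.51+0.33j, 0.51-0.33j],[(0.13+0j), (-0.26+0.37j), (-0.26-0.37j)],[(-0.96+0j), -0.65+0.00j, -0.65-0.00j]]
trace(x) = -1.51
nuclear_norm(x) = 4.00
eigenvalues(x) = [(-2+0j), (0.25+0.69j), (0.25-0.69j)]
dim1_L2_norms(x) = [1.24, 0.4, 2.44]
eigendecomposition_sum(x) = [[-0.34-0.00j, 0.31-0.00j, (-0.39-0j)], [(0.18+0j), -0.16+0.00j, (0.21+0j)], [-1.31-0.00j, (1.17-0j), (-1.5-0j)]] + [[0.15+0.27j, (0.44-0.1j), (0.02-0.08j)], [(-0.2+0.11j), (0.07+0.33j), (0.06+0.02j)], [(-0.29-0.15j), (-0.34+0.35j), (0.03+0.09j)]] + [[0.15-0.27j,0.44+0.10j,(0.02+0.08j)],[-0.20-0.11j,(0.07-0.33j),(0.06-0.02j)],[(-0.29+0.15j),-0.34-0.35j,0.03-0.09j]]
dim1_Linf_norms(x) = [1.19, 0.33, 1.9]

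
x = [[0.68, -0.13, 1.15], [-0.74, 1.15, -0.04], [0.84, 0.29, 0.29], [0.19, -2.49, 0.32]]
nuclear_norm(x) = 5.08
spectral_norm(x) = 2.84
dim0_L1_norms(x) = [2.45, 4.06, 1.8]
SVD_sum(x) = [[0.10, -0.45, 0.08], [-0.27, 1.22, -0.22], [-0.01, 0.05, -0.01], [0.52, -2.40, 0.42]] + [[0.85, 0.32, 0.78], [-0.17, -0.06, -0.16], [0.61, 0.23, 0.56], [-0.23, -0.09, -0.21]] + [[-0.26, -0.01, 0.29], [-0.31, -0.01, 0.33], [0.24, 0.01, -0.26], [-0.1, -0.00, 0.11]]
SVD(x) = [[-0.16, -0.78, 0.55], [0.45, 0.16, 0.63], [0.02, -0.56, -0.50], [-0.88, 0.21, 0.21]] @ diag([2.8350754996744514, 1.5301587751198555, 0.7119417350242626]) @ [[-0.21, 0.96, -0.17], [-0.71, -0.27, -0.65], [-0.68, -0.02, 0.74]]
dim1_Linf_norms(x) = [1.15, 1.15, 0.84, 2.49]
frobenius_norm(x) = 3.30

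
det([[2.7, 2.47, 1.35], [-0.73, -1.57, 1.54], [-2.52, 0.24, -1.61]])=-12.239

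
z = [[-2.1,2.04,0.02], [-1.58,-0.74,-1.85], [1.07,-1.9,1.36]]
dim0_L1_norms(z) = [4.75, 4.68, 3.23]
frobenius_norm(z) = 4.65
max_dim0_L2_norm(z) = 2.88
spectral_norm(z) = 3.87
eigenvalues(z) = [(2.08+0j), (-1.78+1.27j), (-1.78-1.27j)]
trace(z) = -1.48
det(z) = 9.92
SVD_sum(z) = [[-1.87, 1.63, -1.04], [-0.95, 0.83, -0.52], [1.68, -1.47, 0.93]] + [[0.21, 0.66, 0.66], [-0.47, -1.47, -1.47], [-0.03, -0.1, -0.09]] + [[-0.44, -0.25, 0.4], [-0.16, -0.09, 0.14], [-0.58, -0.33, 0.52]]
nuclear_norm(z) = 7.30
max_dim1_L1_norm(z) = 4.33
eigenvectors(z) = [[(-0.22+0j), -0.80+0.00j, (-0.8-0j)], [-0.45+0.00j, -0.13-0.49j, -0.13+0.49j], [0.87+0.00j, (0.27-0.19j), (0.27+0.19j)]]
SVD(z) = [[-0.70, -0.41, -0.59], [-0.35, 0.91, -0.21], [0.63, 0.06, -0.78]] @ diag([3.8668952384740836, 2.343702242886999, 1.0941576720714972]) @ [[0.69,-0.61,0.38], [-0.22,-0.69,-0.69], [0.68,0.39,-0.61]]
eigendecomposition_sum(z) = [[(-0.19+0j), (0.18+0j), (-0.47+0j)],[-0.39+0.00j, 0.38+0.00j, (-0.98+0j)],[0.76-0.00j, -0.73+0.00j, 1.89-0.00j]] + [[(-0.96+0.71j), (0.93+1.14j), (0.24+0.77j)], [(-0.59-0.48j), (-0.56+0.76j), -0.44+0.27j], [0.16-0.47j, -0.59-0.17j, -0.27-0.20j]] + [[-0.96-0.71j, (0.93-1.14j), 0.24-0.77j], [(-0.59+0.48j), -0.56-0.76j, (-0.44-0.27j)], [0.16+0.47j, -0.59+0.17j, (-0.27+0.2j)]]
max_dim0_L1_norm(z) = 4.75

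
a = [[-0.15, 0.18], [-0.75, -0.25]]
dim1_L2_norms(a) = [0.23, 0.79]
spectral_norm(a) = 0.80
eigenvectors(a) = [[-0.06-0.44j, -0.06+0.44j], [(0.9+0j), (0.9-0j)]]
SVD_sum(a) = [[-0.09,-0.03], [-0.76,-0.23]] + [[-0.06,  0.21], [0.01,  -0.02]]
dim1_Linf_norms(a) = [0.18, 0.75]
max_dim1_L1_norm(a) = 1.0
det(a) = 0.17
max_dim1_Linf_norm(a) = 0.75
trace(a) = -0.40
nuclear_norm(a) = 1.01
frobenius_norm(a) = 0.82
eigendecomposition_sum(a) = [[-0.08+0.20j, 0.09+0.05j],  [(-0.38-0.21j), -0.12+0.17j]] + [[(-0.08-0.2j),(0.09-0.05j)], [-0.38+0.21j,-0.12-0.17j]]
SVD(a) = [[-0.12, -0.99], [-0.99, 0.12]] @ diag([0.7955394503653006, 0.21683399851608917]) @ [[0.96, 0.29], [0.29, -0.96]]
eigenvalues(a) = [(-0.2+0.36j), (-0.2-0.36j)]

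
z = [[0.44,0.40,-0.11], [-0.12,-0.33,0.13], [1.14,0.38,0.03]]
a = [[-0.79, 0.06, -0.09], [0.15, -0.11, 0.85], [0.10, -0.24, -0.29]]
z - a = [[1.23, 0.34, -0.02], [-0.27, -0.22, -0.72], [1.04, 0.62, 0.32]]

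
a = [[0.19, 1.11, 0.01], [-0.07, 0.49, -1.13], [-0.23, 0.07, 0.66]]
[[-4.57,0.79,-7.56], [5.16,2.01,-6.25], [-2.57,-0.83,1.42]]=a@[[-5.71, -0.25, -0.62], [-3.09, 0.77, -6.73], [-5.55, -1.43, 2.65]]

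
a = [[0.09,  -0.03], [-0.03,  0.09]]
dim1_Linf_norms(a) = [0.09, 0.09]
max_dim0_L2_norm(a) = 0.09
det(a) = 0.01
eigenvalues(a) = [0.12, 0.06]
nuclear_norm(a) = 0.18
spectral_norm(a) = 0.12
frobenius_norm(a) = 0.13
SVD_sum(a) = [[0.06, -0.06], [-0.06, 0.06]] + [[0.03, 0.03],[0.03, 0.03]]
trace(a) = 0.18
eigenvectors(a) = [[0.71, 0.71], [-0.71, 0.71]]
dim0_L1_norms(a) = [0.12, 0.12]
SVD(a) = [[-0.71, 0.71],[0.71, 0.71]] @ diag([0.12, 0.060000000000000005]) @ [[-0.71,0.71], [0.71,0.71]]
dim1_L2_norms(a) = [0.09, 0.09]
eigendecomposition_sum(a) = [[0.06, -0.06], [-0.06, 0.06]] + [[0.03, 0.03],[0.03, 0.03]]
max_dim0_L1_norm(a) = 0.12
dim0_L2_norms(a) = [0.09, 0.09]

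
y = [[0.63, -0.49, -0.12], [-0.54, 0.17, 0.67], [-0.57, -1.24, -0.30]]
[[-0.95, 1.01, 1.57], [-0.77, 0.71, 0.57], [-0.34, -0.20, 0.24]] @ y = [[-2.04, -1.31, 0.32], [-1.19, -0.21, 0.4], [-0.24, -0.16, -0.17]]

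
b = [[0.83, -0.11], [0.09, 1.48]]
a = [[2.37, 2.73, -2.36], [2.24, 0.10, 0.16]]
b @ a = [[1.72, 2.25, -1.98],  [3.53, 0.39, 0.02]]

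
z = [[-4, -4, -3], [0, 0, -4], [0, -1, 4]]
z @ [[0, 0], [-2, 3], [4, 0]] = [[-4, -12], [-16, 0], [18, -3]]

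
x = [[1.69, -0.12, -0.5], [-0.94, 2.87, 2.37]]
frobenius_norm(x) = 4.23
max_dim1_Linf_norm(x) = 2.87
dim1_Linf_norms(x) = [1.69, 2.87]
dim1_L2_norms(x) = [1.77, 3.84]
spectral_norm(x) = 3.94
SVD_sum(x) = [[0.32,-0.69,-0.59], [-1.28,2.73,2.35]] + [[1.37, 0.57, 0.09],  [0.34, 0.14, 0.02]]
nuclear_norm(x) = 5.47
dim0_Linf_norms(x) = [1.69, 2.87, 2.37]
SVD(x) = [[-0.24,  0.97], [0.97,  0.24]] @ diag([3.939717129152477, 1.528570882315427]) @ [[-0.34,0.71,0.61],[0.92,0.38,0.06]]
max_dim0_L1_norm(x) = 2.99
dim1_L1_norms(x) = [2.31, 6.18]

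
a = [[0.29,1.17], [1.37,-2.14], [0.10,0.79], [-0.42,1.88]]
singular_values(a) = [3.36, 0.98]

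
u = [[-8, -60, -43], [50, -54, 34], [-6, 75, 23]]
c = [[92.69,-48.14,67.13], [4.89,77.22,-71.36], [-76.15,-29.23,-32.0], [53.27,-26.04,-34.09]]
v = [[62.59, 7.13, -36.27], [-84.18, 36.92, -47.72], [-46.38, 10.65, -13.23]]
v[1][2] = -47.72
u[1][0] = 50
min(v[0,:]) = -36.27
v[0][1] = 7.13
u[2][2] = 23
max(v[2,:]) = 10.65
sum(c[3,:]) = -6.859999999999999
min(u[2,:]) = -6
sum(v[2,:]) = -48.96000000000001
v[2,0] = -46.38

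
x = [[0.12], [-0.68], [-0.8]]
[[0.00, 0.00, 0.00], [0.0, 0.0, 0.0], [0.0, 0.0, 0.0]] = x@[[0.0,0.00,0.00]]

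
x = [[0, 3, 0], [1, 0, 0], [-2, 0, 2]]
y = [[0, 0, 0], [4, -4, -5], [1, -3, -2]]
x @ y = [[12, -12, -15], [0, 0, 0], [2, -6, -4]]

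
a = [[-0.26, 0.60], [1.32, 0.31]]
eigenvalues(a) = [-0.91, 0.96]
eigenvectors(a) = [[-0.68,-0.44], [0.73,-0.9]]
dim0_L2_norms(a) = [1.35, 0.68]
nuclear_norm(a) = 2.00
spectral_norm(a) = 1.36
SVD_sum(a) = [[-0.15,-0.03], [1.33,0.24]] + [[-0.11,0.63], [-0.01,0.07]]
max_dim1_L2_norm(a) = 1.36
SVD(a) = [[-0.11, 0.99],[0.99, 0.11]] @ diag([1.3622785153437942, 0.6405444923131484]) @ [[0.98, 0.18], [-0.18, 0.98]]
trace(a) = 0.05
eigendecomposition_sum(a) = [[-0.59, 0.29], [0.64, -0.32]] + [[0.33, 0.31], [0.68, 0.63]]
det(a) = -0.87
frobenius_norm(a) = 1.51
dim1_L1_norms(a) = [0.86, 1.63]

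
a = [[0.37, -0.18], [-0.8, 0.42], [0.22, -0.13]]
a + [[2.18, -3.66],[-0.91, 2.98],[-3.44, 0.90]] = [[2.55,  -3.84], [-1.71,  3.4], [-3.22,  0.77]]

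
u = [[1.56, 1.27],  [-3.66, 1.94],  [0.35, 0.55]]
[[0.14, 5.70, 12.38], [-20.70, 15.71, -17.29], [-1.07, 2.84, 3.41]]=u@[[3.46, -1.16, 5.99], [-4.14, 5.91, 2.39]]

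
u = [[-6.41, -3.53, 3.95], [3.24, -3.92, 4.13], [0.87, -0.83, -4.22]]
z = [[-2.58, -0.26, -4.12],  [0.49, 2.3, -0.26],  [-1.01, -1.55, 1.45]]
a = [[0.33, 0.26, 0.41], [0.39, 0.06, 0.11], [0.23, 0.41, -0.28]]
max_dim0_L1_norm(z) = 5.83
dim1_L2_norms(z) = [4.87, 2.37, 2.35]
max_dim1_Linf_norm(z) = 4.12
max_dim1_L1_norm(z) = 6.96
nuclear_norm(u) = 18.58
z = u @ a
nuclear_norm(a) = 1.43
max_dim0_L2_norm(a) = 0.56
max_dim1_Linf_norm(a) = 0.41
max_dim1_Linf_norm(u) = 6.41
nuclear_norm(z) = 8.95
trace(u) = -14.55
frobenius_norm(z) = 5.90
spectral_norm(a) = 0.72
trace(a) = 0.11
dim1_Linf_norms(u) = [6.41, 4.13, 4.22]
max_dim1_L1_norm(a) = 1.0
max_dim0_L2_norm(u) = 7.23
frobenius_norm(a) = 0.90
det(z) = -13.89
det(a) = 0.07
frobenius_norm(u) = 11.46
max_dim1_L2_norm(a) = 0.59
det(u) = -186.11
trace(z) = 1.17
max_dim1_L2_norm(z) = 4.87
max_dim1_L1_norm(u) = 13.89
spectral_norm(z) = 4.92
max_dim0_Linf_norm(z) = 4.12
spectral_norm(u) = 8.95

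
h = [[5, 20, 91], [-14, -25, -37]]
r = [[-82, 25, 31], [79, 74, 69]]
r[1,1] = 74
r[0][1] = 25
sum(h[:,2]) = 54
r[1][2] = 69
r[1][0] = 79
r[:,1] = [25, 74]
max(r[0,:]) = 31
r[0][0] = -82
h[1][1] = -25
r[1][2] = 69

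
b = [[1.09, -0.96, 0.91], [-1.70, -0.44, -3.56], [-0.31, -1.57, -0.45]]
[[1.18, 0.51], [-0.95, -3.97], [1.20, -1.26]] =b@[[0.01, 0.05],[-0.87, 0.5],[0.37, 1.03]]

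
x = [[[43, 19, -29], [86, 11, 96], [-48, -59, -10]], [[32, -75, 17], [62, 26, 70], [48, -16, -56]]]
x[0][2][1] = -59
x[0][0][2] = -29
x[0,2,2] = -10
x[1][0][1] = -75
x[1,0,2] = 17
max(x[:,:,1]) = 26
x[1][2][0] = 48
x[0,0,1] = 19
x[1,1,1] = 26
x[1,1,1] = 26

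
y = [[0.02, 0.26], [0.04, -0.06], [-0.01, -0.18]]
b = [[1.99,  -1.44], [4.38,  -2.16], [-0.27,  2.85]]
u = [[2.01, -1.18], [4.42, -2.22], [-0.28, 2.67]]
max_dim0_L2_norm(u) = 4.86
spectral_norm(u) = 5.70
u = b + y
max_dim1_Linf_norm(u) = 4.42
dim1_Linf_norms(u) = [2.01, 4.42, 2.67]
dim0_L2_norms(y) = [0.05, 0.32]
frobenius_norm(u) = 6.09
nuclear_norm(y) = 0.37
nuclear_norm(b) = 8.03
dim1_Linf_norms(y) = [0.26, 0.06, 0.18]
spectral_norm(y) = 0.32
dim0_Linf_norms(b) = [4.38, 2.85]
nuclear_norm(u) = 7.85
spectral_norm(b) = 5.73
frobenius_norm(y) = 0.33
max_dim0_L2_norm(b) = 4.82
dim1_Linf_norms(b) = [1.99, 4.38, 2.85]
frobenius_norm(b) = 6.17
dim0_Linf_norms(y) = [0.04, 0.26]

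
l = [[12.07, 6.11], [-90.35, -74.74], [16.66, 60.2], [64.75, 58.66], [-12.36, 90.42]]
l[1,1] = -74.74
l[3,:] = [64.75, 58.66]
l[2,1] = 60.2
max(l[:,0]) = 64.75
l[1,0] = -90.35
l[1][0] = -90.35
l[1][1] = -74.74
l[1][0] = -90.35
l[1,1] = -74.74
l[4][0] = -12.36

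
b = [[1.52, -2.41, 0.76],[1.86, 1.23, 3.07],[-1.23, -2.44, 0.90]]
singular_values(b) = [3.92, 3.63, 1.68]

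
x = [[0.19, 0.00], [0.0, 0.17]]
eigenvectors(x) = [[1.00, 0.0], [0.00, 1.0]]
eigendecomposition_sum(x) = [[0.19, 0.00],[0.00, 0.00]] + [[0.0, 0.0], [0.00, 0.17]]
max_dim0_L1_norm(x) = 0.19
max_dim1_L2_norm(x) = 0.19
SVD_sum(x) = [[0.19, 0.0], [0.0, 0.0]] + [[0.0, 0.00], [0.0, 0.17]]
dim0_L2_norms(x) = [0.19, 0.17]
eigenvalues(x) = [0.19, 0.17]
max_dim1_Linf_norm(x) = 0.19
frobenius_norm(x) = 0.25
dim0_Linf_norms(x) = [0.19, 0.17]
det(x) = 0.03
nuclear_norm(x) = 0.36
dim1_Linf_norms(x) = [0.19, 0.17]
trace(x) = 0.36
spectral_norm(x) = 0.19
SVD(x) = [[1.00, 0.0], [0.0, 1.0]] @ diag([0.19, 0.17]) @ [[1.0, 0.0], [0.00, 1.0]]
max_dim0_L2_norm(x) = 0.19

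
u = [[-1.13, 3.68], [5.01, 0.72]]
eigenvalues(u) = [-4.6, 4.19]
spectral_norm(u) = 5.14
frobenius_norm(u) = 6.36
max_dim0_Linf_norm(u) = 5.01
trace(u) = -0.41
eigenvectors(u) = [[-0.73, -0.57], [0.69, -0.82]]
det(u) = -19.25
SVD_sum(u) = [[-1.29, 0.06], [4.97, -0.22]] + [[0.16,3.62], [0.04,0.94]]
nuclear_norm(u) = 8.88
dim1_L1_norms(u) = [4.81, 5.73]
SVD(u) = [[-0.25, 0.97], [0.97, 0.25]] @ diag([5.138250599943092, 3.7464891261265474]) @ [[1.0, -0.04],[0.04, 1.0]]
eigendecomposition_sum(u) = [[-2.78, 1.93],  [2.62, -1.81]] + [[1.65, 1.75], [2.39, 2.53]]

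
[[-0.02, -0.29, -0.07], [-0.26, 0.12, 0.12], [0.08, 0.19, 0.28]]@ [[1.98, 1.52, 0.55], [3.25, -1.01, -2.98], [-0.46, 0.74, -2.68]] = [[-0.95,0.21,1.04], [-0.18,-0.43,-0.82], [0.65,0.14,-1.27]]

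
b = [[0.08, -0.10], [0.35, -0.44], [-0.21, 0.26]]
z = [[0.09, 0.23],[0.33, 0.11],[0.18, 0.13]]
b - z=[[-0.01, -0.33], [0.02, -0.55], [-0.39, 0.13]]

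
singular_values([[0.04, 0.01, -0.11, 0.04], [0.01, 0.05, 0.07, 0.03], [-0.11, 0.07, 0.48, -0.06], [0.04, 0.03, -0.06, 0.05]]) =[0.52, 0.1, 0.0, 0.0]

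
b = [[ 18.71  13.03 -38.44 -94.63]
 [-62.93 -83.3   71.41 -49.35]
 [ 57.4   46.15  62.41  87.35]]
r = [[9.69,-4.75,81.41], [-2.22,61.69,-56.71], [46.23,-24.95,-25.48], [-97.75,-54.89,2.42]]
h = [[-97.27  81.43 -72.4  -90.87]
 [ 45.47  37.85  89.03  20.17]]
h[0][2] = -72.4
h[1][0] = 45.47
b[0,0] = 18.71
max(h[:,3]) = 20.17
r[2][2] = -25.48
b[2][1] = 46.15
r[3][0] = -97.75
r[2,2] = -25.48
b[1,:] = [-62.93, -83.3, 71.41, -49.35]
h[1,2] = 89.03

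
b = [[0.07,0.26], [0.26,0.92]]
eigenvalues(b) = [-0.0, 0.99]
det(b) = -0.00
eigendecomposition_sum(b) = [[-0.00,0.00], [0.0,-0.0]] + [[0.07,0.26], [0.26,0.92]]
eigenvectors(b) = [[-0.96, -0.27], [0.27, -0.96]]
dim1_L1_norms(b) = [0.33, 1.18]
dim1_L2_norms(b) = [0.27, 0.96]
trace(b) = 0.99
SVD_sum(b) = [[0.07, 0.26], [0.26, 0.92]] + [[-0.00, 0.0], [0.00, -0.0]]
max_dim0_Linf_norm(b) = 0.92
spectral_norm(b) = 0.99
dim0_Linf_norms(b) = [0.26, 0.92]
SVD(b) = [[-0.27, -0.96], [-0.96, 0.27]] @ diag([0.9932218381404014, 0.0032218381404011216]) @ [[-0.27, -0.96], [0.96, -0.27]]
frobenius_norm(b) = 0.99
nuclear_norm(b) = 1.00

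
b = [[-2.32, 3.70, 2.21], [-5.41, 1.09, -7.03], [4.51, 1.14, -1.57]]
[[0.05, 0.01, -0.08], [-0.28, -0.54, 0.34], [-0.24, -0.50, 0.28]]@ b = [[-0.53, 0.1, 0.17], [5.10, -1.24, 2.64], [4.52, -1.11, 2.55]]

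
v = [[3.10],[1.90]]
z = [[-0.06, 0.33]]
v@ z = [[-0.19, 1.02], [-0.11, 0.63]]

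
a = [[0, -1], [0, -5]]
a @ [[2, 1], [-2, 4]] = [[2, -4], [10, -20]]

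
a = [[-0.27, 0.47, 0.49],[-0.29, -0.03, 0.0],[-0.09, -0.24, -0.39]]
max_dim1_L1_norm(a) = 1.23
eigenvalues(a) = [(-0.3+0.4j), (-0.3-0.4j), (-0.09+0j)]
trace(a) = -0.69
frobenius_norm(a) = 0.91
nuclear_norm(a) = 1.28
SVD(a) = [[-0.87,-0.27,0.42], [-0.06,-0.78,-0.62], [0.5,-0.57,0.66]] @ diag([0.8363526942704811, 0.3621844933116959, 0.0776953254131642]) @ [[0.25, -0.63, -0.74], [0.96, 0.09, 0.25], [0.09, 0.77, -0.63]]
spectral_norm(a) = 0.84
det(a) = -0.02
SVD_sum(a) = [[-0.18,0.45,0.53], [-0.01,0.03,0.04], [0.1,-0.26,-0.31]] + [[-0.09, -0.01, -0.02], [-0.27, -0.03, -0.07], [-0.2, -0.02, -0.05]] + [[0.0,0.03,-0.02],[-0.0,-0.04,0.03],[0.00,0.04,-0.03]]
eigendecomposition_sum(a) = [[(-0.14+0.24j), 0.24+0.15j, 0.24+0.23j], [(-0.17+0.01j), 0.01+0.17j, -0.03+0.19j], [-0.03-0.14j, (-0.14+0.03j), -0.17-0.00j]] + [[-0.14-0.24j,0.24-0.15j,0.24-0.23j], [(-0.17-0.01j),(0.01-0.17j),(-0.03-0.19j)], [-0.03+0.14j,(-0.14-0.03j),-0.17+0.00j]] + [[(0.01-0j), -0.01+0.00j, 0.01+0.00j], [(0.04-0j), -0.04+0.00j, (0.07+0j)], [-0.04+0.00j, 0.04-0.00j, -0.06-0.00j]]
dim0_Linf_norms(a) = [0.29, 0.47, 0.49]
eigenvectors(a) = [[0.79+0.00j, 0.79-0.00j, (-0.16+0j)], [(0.26+0.39j), (0.26-0.39j), -0.74+0.00j], [-0.30+0.27j, -0.30-0.27j, (0.65+0j)]]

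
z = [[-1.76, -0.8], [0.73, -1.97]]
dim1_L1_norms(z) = [2.56, 2.7]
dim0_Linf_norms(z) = [1.76, 1.97]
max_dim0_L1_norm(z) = 2.77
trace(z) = -3.73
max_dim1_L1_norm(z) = 2.7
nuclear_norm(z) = 4.03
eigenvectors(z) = [[0.72+0.00j, (0.72-0j)], [(0.09-0.68j), (0.09+0.68j)]]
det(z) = 4.05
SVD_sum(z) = [[0.02,-0.74], [0.07,-1.99]] + [[-1.78,-0.06], [0.66,0.02]]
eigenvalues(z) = [(-1.86+0.76j), (-1.86-0.76j)]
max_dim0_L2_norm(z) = 2.13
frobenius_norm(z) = 2.86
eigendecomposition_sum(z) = [[-0.88+0.51j, -0.40-0.99j],[0.36+0.90j, -0.99+0.25j]] + [[(-0.88-0.51j),(-0.4+0.99j)],[0.36-0.90j,(-0.98-0.25j)]]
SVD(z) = [[0.35, 0.94], [0.94, -0.35]] @ diag([2.126479807400464, 1.905120371188678]) @ [[0.03,-1.0], [-1.00,-0.03]]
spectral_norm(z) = 2.13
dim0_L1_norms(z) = [2.49, 2.77]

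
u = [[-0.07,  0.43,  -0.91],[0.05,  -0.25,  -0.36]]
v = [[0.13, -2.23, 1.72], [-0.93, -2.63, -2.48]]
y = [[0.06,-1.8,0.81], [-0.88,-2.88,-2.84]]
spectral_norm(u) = 1.04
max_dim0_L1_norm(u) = 1.27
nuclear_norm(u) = 1.41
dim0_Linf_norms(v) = [0.93, 2.63, 2.48]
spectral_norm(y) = 4.21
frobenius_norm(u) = 1.10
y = u + v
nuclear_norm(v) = 6.54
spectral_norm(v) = 3.78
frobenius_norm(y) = 4.59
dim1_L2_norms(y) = [1.97, 4.14]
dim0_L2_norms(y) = [0.88, 3.4, 2.95]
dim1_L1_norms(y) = [2.67, 6.6]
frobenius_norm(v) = 4.68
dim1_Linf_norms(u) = [0.91, 0.36]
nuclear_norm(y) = 6.03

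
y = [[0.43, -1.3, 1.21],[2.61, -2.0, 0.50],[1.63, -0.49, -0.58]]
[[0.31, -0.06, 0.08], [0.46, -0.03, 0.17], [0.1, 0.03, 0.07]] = y @ [[0.07, -0.05, 0.16], [-0.11, -0.08, 0.17], [0.11, -0.12, 0.19]]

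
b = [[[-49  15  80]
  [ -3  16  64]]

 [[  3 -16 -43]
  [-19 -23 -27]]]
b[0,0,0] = -49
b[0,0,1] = 15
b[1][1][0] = -19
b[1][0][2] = -43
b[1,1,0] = -19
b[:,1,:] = [[-3, 16, 64], [-19, -23, -27]]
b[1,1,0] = -19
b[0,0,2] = 80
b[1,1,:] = [-19, -23, -27]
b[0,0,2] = 80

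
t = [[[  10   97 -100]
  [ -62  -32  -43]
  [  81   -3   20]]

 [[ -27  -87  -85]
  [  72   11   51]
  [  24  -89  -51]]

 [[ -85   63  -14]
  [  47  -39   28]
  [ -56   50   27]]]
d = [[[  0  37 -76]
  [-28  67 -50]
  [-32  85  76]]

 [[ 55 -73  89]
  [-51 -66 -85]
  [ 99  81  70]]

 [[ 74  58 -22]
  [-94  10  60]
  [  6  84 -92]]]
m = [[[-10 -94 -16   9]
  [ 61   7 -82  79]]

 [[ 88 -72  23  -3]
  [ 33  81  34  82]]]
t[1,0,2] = -85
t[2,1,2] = 28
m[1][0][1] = -72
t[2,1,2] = 28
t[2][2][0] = -56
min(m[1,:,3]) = -3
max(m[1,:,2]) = 34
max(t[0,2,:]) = 81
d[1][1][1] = -66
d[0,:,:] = [[0, 37, -76], [-28, 67, -50], [-32, 85, 76]]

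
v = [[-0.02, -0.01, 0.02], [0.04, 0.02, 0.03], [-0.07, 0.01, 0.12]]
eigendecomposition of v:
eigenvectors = [[(-0.11+0j), (0.21-0.37j), 0.21+0.37j], [-0.34+0.00j, -0.86+0.00j, -0.86-0.00j], [(-0.93+0j), 0.23-0.17j, (0.23+0.17j)]]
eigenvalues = [(0.12+0j), 0.02j, -0.02j]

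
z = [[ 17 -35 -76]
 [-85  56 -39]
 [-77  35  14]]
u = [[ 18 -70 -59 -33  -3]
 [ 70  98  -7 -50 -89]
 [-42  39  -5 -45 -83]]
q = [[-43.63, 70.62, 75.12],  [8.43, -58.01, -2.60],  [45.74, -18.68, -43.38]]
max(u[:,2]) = -5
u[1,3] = -50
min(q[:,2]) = -43.38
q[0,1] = 70.62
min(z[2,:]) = -77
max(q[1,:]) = 8.43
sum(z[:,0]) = -145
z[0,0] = 17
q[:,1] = [70.62, -58.01, -18.68]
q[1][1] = -58.01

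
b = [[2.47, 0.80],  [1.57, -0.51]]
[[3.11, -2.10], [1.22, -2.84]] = b @ [[1.02, -1.33], [0.74, 1.48]]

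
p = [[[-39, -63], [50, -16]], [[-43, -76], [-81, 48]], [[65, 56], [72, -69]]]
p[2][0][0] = 65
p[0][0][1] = -63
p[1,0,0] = -43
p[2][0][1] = 56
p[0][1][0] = 50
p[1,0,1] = -76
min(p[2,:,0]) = 65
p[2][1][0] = 72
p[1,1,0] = -81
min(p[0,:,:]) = -63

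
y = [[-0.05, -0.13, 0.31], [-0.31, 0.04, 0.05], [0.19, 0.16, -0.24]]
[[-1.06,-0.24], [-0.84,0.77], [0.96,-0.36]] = y@[[1.77, -2.98], [-2.2, -1.48], [-4.05, -1.86]]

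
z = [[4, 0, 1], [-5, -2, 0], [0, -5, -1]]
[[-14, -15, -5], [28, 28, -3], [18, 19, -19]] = z @ [[-4, -4, -1], [-4, -4, 4], [2, 1, -1]]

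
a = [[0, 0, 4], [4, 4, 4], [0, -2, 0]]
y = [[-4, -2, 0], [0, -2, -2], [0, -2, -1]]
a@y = [[0, -8, -4], [-16, -24, -12], [0, 4, 4]]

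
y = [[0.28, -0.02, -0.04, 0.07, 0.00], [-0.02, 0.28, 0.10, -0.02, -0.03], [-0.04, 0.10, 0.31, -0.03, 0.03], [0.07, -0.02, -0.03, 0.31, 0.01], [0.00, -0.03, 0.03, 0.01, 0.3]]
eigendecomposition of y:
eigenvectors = [[0.41, -0.11, -0.78, -0.39, -0.24], [-0.50, 0.69, -0.08, -0.31, -0.41], [-0.62, -0.63, -0.02, -0.47, 0.03], [0.45, -0.01, 0.61, -0.62, -0.21], [0.01, 0.33, -0.1, -0.4, 0.85]]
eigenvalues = [0.44, 0.18, 0.22, 0.33, 0.31]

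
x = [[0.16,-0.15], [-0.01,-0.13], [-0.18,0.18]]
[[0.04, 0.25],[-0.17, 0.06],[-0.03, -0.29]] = x @ [[1.39,1.05], [1.2,-0.55]]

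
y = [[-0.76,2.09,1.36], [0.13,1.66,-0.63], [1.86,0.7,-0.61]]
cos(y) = [[-0.14, -1.28, 0.89], [0.34, -0.22, 0.26], [0.57, -1.68, 0.15]]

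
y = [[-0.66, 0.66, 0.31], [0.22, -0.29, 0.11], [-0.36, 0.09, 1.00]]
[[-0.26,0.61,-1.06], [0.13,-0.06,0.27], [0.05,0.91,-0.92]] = y@[[1.86, -0.16, 1.21], [1.18, 0.38, -0.18], [0.61, 0.82, -0.47]]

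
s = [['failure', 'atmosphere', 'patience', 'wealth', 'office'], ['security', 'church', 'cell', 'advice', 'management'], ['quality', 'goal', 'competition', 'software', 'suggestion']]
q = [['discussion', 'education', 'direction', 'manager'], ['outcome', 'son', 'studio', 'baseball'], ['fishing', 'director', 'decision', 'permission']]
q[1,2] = 'studio'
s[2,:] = ['quality', 'goal', 'competition', 'software', 'suggestion']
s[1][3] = 'advice'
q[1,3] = 'baseball'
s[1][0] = 'security'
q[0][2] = 'direction'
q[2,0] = 'fishing'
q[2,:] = ['fishing', 'director', 'decision', 'permission']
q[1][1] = 'son'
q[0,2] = 'direction'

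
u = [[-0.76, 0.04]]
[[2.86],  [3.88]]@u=[[-2.17, 0.11], [-2.95, 0.16]]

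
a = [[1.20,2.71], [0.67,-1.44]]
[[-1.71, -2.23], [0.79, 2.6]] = a@[[-0.09, 1.08], [-0.59, -1.30]]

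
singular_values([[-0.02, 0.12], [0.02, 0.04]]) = [0.13, 0.03]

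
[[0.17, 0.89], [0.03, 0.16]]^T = [[0.17, 0.03], [0.89, 0.16]]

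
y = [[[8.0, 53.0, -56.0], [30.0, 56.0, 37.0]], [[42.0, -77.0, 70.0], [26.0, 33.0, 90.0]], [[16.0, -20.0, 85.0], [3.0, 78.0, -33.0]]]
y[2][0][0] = 16.0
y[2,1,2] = -33.0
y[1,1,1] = 33.0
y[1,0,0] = 42.0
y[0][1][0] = 30.0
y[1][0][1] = -77.0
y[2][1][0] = 3.0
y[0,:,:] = [[8.0, 53.0, -56.0], [30.0, 56.0, 37.0]]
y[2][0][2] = 85.0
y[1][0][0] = 42.0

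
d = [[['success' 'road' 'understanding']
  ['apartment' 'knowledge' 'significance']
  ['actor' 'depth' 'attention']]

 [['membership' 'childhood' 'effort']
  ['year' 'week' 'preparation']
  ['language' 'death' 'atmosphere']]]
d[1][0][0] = 'membership'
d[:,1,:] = [['apartment', 'knowledge', 'significance'], ['year', 'week', 'preparation']]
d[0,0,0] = 'success'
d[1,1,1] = 'week'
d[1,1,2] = 'preparation'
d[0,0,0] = 'success'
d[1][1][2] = 'preparation'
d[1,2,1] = 'death'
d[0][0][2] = 'understanding'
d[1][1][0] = 'year'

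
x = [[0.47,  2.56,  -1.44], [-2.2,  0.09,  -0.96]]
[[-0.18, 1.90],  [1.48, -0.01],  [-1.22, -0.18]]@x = [[-4.26, -0.29, -1.56],[0.72, 3.79, -2.12],[-0.18, -3.14, 1.93]]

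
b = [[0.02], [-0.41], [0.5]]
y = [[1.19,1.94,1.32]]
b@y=[[0.02, 0.04, 0.03], [-0.49, -0.80, -0.54], [0.6, 0.97, 0.66]]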